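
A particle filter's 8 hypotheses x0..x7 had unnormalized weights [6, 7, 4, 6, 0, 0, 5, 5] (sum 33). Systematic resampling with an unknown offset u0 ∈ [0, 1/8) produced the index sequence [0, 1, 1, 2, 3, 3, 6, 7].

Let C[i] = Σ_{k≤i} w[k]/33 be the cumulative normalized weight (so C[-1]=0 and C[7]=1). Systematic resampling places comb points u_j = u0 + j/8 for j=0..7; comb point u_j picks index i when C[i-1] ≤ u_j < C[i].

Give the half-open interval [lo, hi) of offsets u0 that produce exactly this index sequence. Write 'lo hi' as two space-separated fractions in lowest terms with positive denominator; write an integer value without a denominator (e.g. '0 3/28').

C = [2/11, 13/33, 17/33, 23/33, 23/33, 23/33, 28/33, 1]
j=0 picked index 0: u0 ∈ [0, 2/11)
j=1 picked index 1: u0 ∈ [5/88, 71/264)
j=2 picked index 1: u0 ∈ [-3/44, 19/132)
j=3 picked index 2: u0 ∈ [5/264, 37/264)
j=4 picked index 3: u0 ∈ [1/66, 13/66)
j=5 picked index 3: u0 ∈ [-29/264, 19/264)
j=6 picked index 6: u0 ∈ [-7/132, 13/132)
j=7 picked index 7: u0 ∈ [-7/264, 1/8)
intersection: [5/88, 19/264)

5/88 19/264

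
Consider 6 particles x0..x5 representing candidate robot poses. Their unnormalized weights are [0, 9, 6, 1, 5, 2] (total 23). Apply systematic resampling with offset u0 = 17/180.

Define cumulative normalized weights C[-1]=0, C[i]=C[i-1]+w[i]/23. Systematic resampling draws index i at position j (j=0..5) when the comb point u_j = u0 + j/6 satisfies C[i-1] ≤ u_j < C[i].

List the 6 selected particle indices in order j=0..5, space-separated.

C = [0, 9/23, 15/23, 16/23, 21/23, 1]
j=0: u_0=17/180 ∈ [0, 9/23) → index 1
j=1: u_1=47/180 ∈ [0, 9/23) → index 1
j=2: u_2=77/180 ∈ [9/23, 15/23) → index 2
j=3: u_3=107/180 ∈ [9/23, 15/23) → index 2
j=4: u_4=137/180 ∈ [16/23, 21/23) → index 4
j=5: u_5=167/180 ∈ [21/23, 1) → index 5

1 1 2 2 4 5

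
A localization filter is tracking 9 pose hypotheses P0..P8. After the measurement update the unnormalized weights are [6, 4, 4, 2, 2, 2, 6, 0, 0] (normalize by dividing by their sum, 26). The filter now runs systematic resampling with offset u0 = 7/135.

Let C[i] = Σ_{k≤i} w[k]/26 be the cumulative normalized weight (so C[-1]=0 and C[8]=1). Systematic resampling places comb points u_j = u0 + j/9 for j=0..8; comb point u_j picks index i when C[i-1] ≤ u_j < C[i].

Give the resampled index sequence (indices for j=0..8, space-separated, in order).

C = [3/13, 5/13, 7/13, 8/13, 9/13, 10/13, 1, 1, 1]
j=0: u_0=7/135 ∈ [0, 3/13) → index 0
j=1: u_1=22/135 ∈ [0, 3/13) → index 0
j=2: u_2=37/135 ∈ [3/13, 5/13) → index 1
j=3: u_3=52/135 ∈ [5/13, 7/13) → index 2
j=4: u_4=67/135 ∈ [5/13, 7/13) → index 2
j=5: u_5=82/135 ∈ [7/13, 8/13) → index 3
j=6: u_6=97/135 ∈ [9/13, 10/13) → index 5
j=7: u_7=112/135 ∈ [10/13, 1) → index 6
j=8: u_8=127/135 ∈ [10/13, 1) → index 6

0 0 1 2 2 3 5 6 6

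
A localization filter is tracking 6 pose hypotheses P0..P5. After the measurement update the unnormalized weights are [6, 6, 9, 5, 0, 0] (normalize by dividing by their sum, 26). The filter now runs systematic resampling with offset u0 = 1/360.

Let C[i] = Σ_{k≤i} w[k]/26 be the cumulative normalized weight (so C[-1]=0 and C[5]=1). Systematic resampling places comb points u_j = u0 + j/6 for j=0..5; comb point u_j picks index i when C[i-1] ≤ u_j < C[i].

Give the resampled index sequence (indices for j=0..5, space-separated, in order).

C = [3/13, 6/13, 21/26, 1, 1, 1]
j=0: u_0=1/360 ∈ [0, 3/13) → index 0
j=1: u_1=61/360 ∈ [0, 3/13) → index 0
j=2: u_2=121/360 ∈ [3/13, 6/13) → index 1
j=3: u_3=181/360 ∈ [6/13, 21/26) → index 2
j=4: u_4=241/360 ∈ [6/13, 21/26) → index 2
j=5: u_5=301/360 ∈ [21/26, 1) → index 3

0 0 1 2 2 3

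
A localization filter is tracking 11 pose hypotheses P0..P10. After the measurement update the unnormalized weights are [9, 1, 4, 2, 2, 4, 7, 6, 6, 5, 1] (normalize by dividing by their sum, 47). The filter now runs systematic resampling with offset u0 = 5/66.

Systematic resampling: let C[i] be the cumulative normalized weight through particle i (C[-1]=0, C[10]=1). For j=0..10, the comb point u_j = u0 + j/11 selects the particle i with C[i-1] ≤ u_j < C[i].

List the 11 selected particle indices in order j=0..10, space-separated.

C = [9/47, 10/47, 14/47, 16/47, 18/47, 22/47, 29/47, 35/47, 41/47, 46/47, 1]
j=0: u_0=5/66 ∈ [0, 9/47) → index 0
j=1: u_1=1/6 ∈ [0, 9/47) → index 0
j=2: u_2=17/66 ∈ [10/47, 14/47) → index 2
j=3: u_3=23/66 ∈ [16/47, 18/47) → index 4
j=4: u_4=29/66 ∈ [18/47, 22/47) → index 5
j=5: u_5=35/66 ∈ [22/47, 29/47) → index 6
j=6: u_6=41/66 ∈ [29/47, 35/47) → index 7
j=7: u_7=47/66 ∈ [29/47, 35/47) → index 7
j=8: u_8=53/66 ∈ [35/47, 41/47) → index 8
j=9: u_9=59/66 ∈ [41/47, 46/47) → index 9
j=10: u_10=65/66 ∈ [46/47, 1) → index 10

0 0 2 4 5 6 7 7 8 9 10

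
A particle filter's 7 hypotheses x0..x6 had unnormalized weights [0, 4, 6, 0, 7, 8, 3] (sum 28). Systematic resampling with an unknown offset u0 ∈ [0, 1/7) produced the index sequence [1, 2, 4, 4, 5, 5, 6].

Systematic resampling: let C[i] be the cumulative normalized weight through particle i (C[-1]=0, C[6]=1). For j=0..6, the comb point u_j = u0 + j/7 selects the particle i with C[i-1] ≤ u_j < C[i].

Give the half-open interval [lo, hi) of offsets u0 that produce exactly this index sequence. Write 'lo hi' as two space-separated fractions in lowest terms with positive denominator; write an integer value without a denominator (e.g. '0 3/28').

1/14 1/7

C = [0, 1/7, 5/14, 5/14, 17/28, 25/28, 1]
j=0 picked index 1: u0 ∈ [0, 1/7)
j=1 picked index 2: u0 ∈ [0, 3/14)
j=2 picked index 4: u0 ∈ [1/14, 9/28)
j=3 picked index 4: u0 ∈ [-1/14, 5/28)
j=4 picked index 5: u0 ∈ [1/28, 9/28)
j=5 picked index 5: u0 ∈ [-3/28, 5/28)
j=6 picked index 6: u0 ∈ [1/28, 1/7)
intersection: [1/14, 1/7)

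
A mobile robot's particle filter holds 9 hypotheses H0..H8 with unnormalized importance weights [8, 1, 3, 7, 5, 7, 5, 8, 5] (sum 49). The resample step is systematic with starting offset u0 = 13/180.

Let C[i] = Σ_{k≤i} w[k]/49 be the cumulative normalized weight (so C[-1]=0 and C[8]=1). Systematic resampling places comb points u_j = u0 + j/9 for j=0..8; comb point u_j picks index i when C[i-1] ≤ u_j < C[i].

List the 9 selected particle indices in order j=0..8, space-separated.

0 1 3 4 5 5 7 7 8

C = [8/49, 9/49, 12/49, 19/49, 24/49, 31/49, 36/49, 44/49, 1]
j=0: u_0=13/180 ∈ [0, 8/49) → index 0
j=1: u_1=11/60 ∈ [8/49, 9/49) → index 1
j=2: u_2=53/180 ∈ [12/49, 19/49) → index 3
j=3: u_3=73/180 ∈ [19/49, 24/49) → index 4
j=4: u_4=31/60 ∈ [24/49, 31/49) → index 5
j=5: u_5=113/180 ∈ [24/49, 31/49) → index 5
j=6: u_6=133/180 ∈ [36/49, 44/49) → index 7
j=7: u_7=17/20 ∈ [36/49, 44/49) → index 7
j=8: u_8=173/180 ∈ [44/49, 1) → index 8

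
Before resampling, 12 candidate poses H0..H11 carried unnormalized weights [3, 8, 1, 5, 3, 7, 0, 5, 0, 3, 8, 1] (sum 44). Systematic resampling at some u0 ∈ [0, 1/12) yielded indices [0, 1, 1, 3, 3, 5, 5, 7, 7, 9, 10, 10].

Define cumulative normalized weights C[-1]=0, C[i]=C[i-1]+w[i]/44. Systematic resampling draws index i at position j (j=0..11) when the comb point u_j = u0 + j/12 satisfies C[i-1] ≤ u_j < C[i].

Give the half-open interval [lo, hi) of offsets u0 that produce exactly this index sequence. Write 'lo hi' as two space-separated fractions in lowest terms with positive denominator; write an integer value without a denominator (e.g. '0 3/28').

5/132 1/22

C = [3/44, 1/4, 3/11, 17/44, 5/11, 27/44, 27/44, 8/11, 8/11, 35/44, 43/44, 1]
j=0 picked index 0: u0 ∈ [0, 3/44)
j=1 picked index 1: u0 ∈ [-1/66, 1/6)
j=2 picked index 1: u0 ∈ [-13/132, 1/12)
j=3 picked index 3: u0 ∈ [1/44, 3/22)
j=4 picked index 3: u0 ∈ [-2/33, 7/132)
j=5 picked index 5: u0 ∈ [5/132, 13/66)
j=6 picked index 5: u0 ∈ [-1/22, 5/44)
j=7 picked index 7: u0 ∈ [1/33, 19/132)
j=8 picked index 7: u0 ∈ [-7/132, 2/33)
j=9 picked index 9: u0 ∈ [-1/44, 1/22)
j=10 picked index 10: u0 ∈ [-5/132, 19/132)
j=11 picked index 10: u0 ∈ [-4/33, 2/33)
intersection: [5/132, 1/22)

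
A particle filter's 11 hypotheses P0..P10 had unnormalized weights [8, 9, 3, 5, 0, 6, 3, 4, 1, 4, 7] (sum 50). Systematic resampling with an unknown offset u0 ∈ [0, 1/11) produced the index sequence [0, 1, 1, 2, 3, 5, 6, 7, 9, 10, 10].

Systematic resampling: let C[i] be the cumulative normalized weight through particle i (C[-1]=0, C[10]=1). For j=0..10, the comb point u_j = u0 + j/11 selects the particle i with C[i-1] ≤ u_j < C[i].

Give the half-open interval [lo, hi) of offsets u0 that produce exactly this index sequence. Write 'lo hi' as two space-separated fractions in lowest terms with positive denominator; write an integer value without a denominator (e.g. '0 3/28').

C = [4/25, 17/50, 2/5, 1/2, 1/2, 31/50, 17/25, 19/25, 39/50, 43/50, 1]
j=0 picked index 0: u0 ∈ [0, 4/25)
j=1 picked index 1: u0 ∈ [19/275, 137/550)
j=2 picked index 1: u0 ∈ [-6/275, 87/550)
j=3 picked index 2: u0 ∈ [37/550, 7/55)
j=4 picked index 3: u0 ∈ [2/55, 3/22)
j=5 picked index 5: u0 ∈ [1/22, 91/550)
j=6 picked index 6: u0 ∈ [41/550, 37/275)
j=7 picked index 7: u0 ∈ [12/275, 34/275)
j=8 picked index 9: u0 ∈ [29/550, 73/550)
j=9 picked index 10: u0 ∈ [23/550, 2/11)
j=10 picked index 10: u0 ∈ [-27/550, 1/11)
intersection: [41/550, 1/11)

41/550 1/11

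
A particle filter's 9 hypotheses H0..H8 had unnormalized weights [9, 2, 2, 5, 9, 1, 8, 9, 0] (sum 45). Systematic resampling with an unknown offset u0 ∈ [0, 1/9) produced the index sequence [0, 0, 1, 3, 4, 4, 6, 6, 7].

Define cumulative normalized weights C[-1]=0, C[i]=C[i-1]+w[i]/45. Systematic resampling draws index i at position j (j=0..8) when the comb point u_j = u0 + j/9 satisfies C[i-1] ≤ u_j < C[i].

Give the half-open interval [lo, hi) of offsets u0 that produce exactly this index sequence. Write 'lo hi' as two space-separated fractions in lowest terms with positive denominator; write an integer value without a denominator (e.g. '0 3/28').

C = [1/5, 11/45, 13/45, 2/5, 3/5, 28/45, 4/5, 1, 1]
j=0 picked index 0: u0 ∈ [0, 1/5)
j=1 picked index 0: u0 ∈ [-1/9, 4/45)
j=2 picked index 1: u0 ∈ [-1/45, 1/45)
j=3 picked index 3: u0 ∈ [-2/45, 1/15)
j=4 picked index 4: u0 ∈ [-2/45, 7/45)
j=5 picked index 4: u0 ∈ [-7/45, 2/45)
j=6 picked index 6: u0 ∈ [-2/45, 2/15)
j=7 picked index 6: u0 ∈ [-7/45, 1/45)
j=8 picked index 7: u0 ∈ [-4/45, 1/9)
intersection: [0, 1/45)

0 1/45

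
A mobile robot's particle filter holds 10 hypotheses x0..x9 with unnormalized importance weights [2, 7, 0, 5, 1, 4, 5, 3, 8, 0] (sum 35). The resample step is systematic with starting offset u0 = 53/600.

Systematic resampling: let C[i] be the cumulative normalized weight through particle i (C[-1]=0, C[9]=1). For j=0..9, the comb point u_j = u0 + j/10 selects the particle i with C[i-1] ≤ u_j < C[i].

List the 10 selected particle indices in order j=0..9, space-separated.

1 1 3 3 5 6 7 8 8 8

C = [2/35, 9/35, 9/35, 2/5, 3/7, 19/35, 24/35, 27/35, 1, 1]
j=0: u_0=53/600 ∈ [2/35, 9/35) → index 1
j=1: u_1=113/600 ∈ [2/35, 9/35) → index 1
j=2: u_2=173/600 ∈ [9/35, 2/5) → index 3
j=3: u_3=233/600 ∈ [9/35, 2/5) → index 3
j=4: u_4=293/600 ∈ [3/7, 19/35) → index 5
j=5: u_5=353/600 ∈ [19/35, 24/35) → index 6
j=6: u_6=413/600 ∈ [24/35, 27/35) → index 7
j=7: u_7=473/600 ∈ [27/35, 1) → index 8
j=8: u_8=533/600 ∈ [27/35, 1) → index 8
j=9: u_9=593/600 ∈ [27/35, 1) → index 8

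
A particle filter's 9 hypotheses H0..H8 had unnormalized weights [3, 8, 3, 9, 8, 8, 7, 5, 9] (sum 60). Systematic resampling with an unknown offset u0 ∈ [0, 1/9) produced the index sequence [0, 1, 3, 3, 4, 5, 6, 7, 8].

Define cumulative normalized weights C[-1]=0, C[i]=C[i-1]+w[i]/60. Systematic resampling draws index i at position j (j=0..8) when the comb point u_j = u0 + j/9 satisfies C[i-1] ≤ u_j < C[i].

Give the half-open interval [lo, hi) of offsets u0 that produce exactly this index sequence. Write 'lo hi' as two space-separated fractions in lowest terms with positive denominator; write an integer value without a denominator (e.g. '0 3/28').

1/90 1/20

C = [1/20, 11/60, 7/30, 23/60, 31/60, 13/20, 23/30, 17/20, 1]
j=0 picked index 0: u0 ∈ [0, 1/20)
j=1 picked index 1: u0 ∈ [-11/180, 13/180)
j=2 picked index 3: u0 ∈ [1/90, 29/180)
j=3 picked index 3: u0 ∈ [-1/10, 1/20)
j=4 picked index 4: u0 ∈ [-11/180, 13/180)
j=5 picked index 5: u0 ∈ [-7/180, 17/180)
j=6 picked index 6: u0 ∈ [-1/60, 1/10)
j=7 picked index 7: u0 ∈ [-1/90, 13/180)
j=8 picked index 8: u0 ∈ [-7/180, 1/9)
intersection: [1/90, 1/20)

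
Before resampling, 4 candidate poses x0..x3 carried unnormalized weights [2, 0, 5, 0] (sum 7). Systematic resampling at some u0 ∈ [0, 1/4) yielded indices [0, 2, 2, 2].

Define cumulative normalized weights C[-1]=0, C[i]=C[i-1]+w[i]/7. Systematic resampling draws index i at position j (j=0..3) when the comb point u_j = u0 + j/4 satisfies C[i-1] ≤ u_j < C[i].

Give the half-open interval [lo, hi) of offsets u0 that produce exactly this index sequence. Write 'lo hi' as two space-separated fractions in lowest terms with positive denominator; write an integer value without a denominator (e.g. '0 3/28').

1/28 1/4

C = [2/7, 2/7, 1, 1]
j=0 picked index 0: u0 ∈ [0, 2/7)
j=1 picked index 2: u0 ∈ [1/28, 3/4)
j=2 picked index 2: u0 ∈ [-3/14, 1/2)
j=3 picked index 2: u0 ∈ [-13/28, 1/4)
intersection: [1/28, 1/4)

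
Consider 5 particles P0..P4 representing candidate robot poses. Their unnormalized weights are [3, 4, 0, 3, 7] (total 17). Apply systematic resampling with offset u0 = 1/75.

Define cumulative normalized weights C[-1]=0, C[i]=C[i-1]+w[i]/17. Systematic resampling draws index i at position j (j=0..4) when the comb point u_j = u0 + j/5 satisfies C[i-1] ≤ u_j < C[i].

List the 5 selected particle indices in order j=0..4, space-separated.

0 1 3 4 4

C = [3/17, 7/17, 7/17, 10/17, 1]
j=0: u_0=1/75 ∈ [0, 3/17) → index 0
j=1: u_1=16/75 ∈ [3/17, 7/17) → index 1
j=2: u_2=31/75 ∈ [7/17, 10/17) → index 3
j=3: u_3=46/75 ∈ [10/17, 1) → index 4
j=4: u_4=61/75 ∈ [10/17, 1) → index 4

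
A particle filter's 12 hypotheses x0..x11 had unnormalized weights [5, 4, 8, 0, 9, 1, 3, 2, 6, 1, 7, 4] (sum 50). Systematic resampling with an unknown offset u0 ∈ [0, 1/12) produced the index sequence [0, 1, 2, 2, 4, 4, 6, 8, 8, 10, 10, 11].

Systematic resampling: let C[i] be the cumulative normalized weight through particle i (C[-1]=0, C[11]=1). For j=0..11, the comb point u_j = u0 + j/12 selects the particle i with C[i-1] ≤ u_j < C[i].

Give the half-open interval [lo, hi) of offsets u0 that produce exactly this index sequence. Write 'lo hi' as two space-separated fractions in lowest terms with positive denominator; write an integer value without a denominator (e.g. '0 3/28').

C = [1/10, 9/50, 17/50, 17/50, 13/25, 27/50, 3/5, 16/25, 19/25, 39/50, 23/25, 1]
j=0 picked index 0: u0 ∈ [0, 1/10)
j=1 picked index 1: u0 ∈ [1/60, 29/300)
j=2 picked index 2: u0 ∈ [1/75, 13/75)
j=3 picked index 2: u0 ∈ [-7/100, 9/100)
j=4 picked index 4: u0 ∈ [1/150, 14/75)
j=5 picked index 4: u0 ∈ [-23/300, 31/300)
j=6 picked index 6: u0 ∈ [1/25, 1/10)
j=7 picked index 8: u0 ∈ [17/300, 53/300)
j=8 picked index 8: u0 ∈ [-2/75, 7/75)
j=9 picked index 10: u0 ∈ [3/100, 17/100)
j=10 picked index 10: u0 ∈ [-4/75, 13/150)
j=11 picked index 11: u0 ∈ [1/300, 1/12)
intersection: [17/300, 1/12)

17/300 1/12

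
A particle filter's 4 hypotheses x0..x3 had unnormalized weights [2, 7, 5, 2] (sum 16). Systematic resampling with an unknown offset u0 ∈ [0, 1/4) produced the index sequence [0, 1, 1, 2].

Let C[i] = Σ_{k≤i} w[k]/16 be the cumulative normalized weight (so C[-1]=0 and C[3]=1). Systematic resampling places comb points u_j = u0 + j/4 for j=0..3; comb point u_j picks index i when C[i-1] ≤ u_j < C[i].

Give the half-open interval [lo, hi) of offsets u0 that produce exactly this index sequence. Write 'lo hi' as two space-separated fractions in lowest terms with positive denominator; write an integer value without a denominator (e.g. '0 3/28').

0 1/16

C = [1/8, 9/16, 7/8, 1]
j=0 picked index 0: u0 ∈ [0, 1/8)
j=1 picked index 1: u0 ∈ [-1/8, 5/16)
j=2 picked index 1: u0 ∈ [-3/8, 1/16)
j=3 picked index 2: u0 ∈ [-3/16, 1/8)
intersection: [0, 1/16)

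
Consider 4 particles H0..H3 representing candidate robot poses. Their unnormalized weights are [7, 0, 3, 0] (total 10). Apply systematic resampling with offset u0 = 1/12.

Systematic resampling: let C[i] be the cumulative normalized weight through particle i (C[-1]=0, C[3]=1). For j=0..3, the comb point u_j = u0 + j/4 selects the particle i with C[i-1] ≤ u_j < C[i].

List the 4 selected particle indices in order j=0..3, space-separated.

0 0 0 2

C = [7/10, 7/10, 1, 1]
j=0: u_0=1/12 ∈ [0, 7/10) → index 0
j=1: u_1=1/3 ∈ [0, 7/10) → index 0
j=2: u_2=7/12 ∈ [0, 7/10) → index 0
j=3: u_3=5/6 ∈ [7/10, 1) → index 2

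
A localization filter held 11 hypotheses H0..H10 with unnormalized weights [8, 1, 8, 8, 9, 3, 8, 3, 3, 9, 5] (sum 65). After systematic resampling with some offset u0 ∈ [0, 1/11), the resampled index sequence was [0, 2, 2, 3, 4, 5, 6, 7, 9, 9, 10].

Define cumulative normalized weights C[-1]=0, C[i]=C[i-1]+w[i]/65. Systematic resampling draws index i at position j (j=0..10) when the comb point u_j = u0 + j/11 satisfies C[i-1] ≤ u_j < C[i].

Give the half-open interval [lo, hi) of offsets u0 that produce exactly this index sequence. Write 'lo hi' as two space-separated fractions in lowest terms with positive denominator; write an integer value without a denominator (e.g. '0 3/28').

49/715 57/715

C = [8/65, 9/65, 17/65, 5/13, 34/65, 37/65, 9/13, 48/65, 51/65, 12/13, 1]
j=0 picked index 0: u0 ∈ [0, 8/65)
j=1 picked index 2: u0 ∈ [34/715, 122/715)
j=2 picked index 2: u0 ∈ [-31/715, 57/715)
j=3 picked index 3: u0 ∈ [-8/715, 16/143)
j=4 picked index 4: u0 ∈ [3/143, 114/715)
j=5 picked index 5: u0 ∈ [49/715, 82/715)
j=6 picked index 6: u0 ∈ [17/715, 21/143)
j=7 picked index 7: u0 ∈ [8/143, 73/715)
j=8 picked index 9: u0 ∈ [41/715, 28/143)
j=9 picked index 9: u0 ∈ [-24/715, 15/143)
j=10 picked index 10: u0 ∈ [2/143, 1/11)
intersection: [49/715, 57/715)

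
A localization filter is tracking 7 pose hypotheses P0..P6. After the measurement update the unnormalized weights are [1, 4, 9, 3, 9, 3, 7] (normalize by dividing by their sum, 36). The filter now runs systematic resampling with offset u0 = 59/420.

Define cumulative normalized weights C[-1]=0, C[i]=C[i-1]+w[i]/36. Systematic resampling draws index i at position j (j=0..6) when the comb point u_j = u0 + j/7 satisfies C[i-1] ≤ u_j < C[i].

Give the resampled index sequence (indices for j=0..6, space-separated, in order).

2 2 3 4 4 6 6

C = [1/36, 5/36, 7/18, 17/36, 13/18, 29/36, 1]
j=0: u_0=59/420 ∈ [5/36, 7/18) → index 2
j=1: u_1=17/60 ∈ [5/36, 7/18) → index 2
j=2: u_2=179/420 ∈ [7/18, 17/36) → index 3
j=3: u_3=239/420 ∈ [17/36, 13/18) → index 4
j=4: u_4=299/420 ∈ [17/36, 13/18) → index 4
j=5: u_5=359/420 ∈ [29/36, 1) → index 6
j=6: u_6=419/420 ∈ [29/36, 1) → index 6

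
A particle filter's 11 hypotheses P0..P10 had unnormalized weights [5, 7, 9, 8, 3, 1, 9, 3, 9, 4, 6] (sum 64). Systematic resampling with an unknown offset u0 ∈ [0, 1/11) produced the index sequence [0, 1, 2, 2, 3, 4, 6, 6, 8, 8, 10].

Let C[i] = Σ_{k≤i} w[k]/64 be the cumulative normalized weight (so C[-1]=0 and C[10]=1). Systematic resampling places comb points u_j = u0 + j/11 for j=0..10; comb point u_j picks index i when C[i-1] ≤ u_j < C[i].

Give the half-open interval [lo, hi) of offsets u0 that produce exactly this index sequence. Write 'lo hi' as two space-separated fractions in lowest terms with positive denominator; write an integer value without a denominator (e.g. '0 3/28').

C = [5/64, 3/16, 21/64, 29/64, 1/2, 33/64, 21/32, 45/64, 27/32, 29/32, 1]
j=0 picked index 0: u0 ∈ [0, 5/64)
j=1 picked index 1: u0 ∈ [-9/704, 17/176)
j=2 picked index 2: u0 ∈ [1/176, 103/704)
j=3 picked index 2: u0 ∈ [-15/176, 39/704)
j=4 picked index 3: u0 ∈ [-25/704, 63/704)
j=5 picked index 4: u0 ∈ [-1/704, 1/22)
j=6 picked index 6: u0 ∈ [-21/704, 39/352)
j=7 picked index 6: u0 ∈ [-85/704, 7/352)
j=8 picked index 8: u0 ∈ [-17/704, 41/352)
j=9 picked index 8: u0 ∈ [-81/704, 9/352)
j=10 picked index 10: u0 ∈ [-1/352, 1/11)
intersection: [1/176, 7/352)

1/176 7/352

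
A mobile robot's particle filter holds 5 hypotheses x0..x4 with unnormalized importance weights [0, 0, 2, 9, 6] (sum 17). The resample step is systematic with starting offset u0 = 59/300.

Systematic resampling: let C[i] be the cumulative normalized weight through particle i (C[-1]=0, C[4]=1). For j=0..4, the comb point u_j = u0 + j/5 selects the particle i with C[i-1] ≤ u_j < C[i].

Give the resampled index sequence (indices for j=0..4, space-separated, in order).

3 3 3 4 4

C = [0, 0, 2/17, 11/17, 1]
j=0: u_0=59/300 ∈ [2/17, 11/17) → index 3
j=1: u_1=119/300 ∈ [2/17, 11/17) → index 3
j=2: u_2=179/300 ∈ [2/17, 11/17) → index 3
j=3: u_3=239/300 ∈ [11/17, 1) → index 4
j=4: u_4=299/300 ∈ [11/17, 1) → index 4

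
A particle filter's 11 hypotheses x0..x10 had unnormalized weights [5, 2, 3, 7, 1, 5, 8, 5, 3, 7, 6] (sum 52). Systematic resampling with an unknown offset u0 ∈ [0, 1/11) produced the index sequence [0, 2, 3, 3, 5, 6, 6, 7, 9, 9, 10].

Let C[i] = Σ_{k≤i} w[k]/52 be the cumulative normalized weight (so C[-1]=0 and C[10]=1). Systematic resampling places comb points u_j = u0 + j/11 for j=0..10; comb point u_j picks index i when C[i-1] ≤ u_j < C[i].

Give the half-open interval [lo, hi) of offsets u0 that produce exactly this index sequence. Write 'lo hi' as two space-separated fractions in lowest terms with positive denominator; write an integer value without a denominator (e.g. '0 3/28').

C = [5/52, 7/52, 5/26, 17/52, 9/26, 23/52, 31/52, 9/13, 3/4, 23/26, 1]
j=0 picked index 0: u0 ∈ [0, 5/52)
j=1 picked index 2: u0 ∈ [25/572, 29/286)
j=2 picked index 3: u0 ∈ [3/286, 83/572)
j=3 picked index 3: u0 ∈ [-23/286, 31/572)
j=4 picked index 5: u0 ∈ [-5/286, 45/572)
j=5 picked index 6: u0 ∈ [-7/572, 81/572)
j=6 picked index 6: u0 ∈ [-59/572, 29/572)
j=7 picked index 7: u0 ∈ [-23/572, 8/143)
j=8 picked index 9: u0 ∈ [1/44, 45/286)
j=9 picked index 9: u0 ∈ [-3/44, 19/286)
j=10 picked index 10: u0 ∈ [-7/286, 1/11)
intersection: [25/572, 29/572)

25/572 29/572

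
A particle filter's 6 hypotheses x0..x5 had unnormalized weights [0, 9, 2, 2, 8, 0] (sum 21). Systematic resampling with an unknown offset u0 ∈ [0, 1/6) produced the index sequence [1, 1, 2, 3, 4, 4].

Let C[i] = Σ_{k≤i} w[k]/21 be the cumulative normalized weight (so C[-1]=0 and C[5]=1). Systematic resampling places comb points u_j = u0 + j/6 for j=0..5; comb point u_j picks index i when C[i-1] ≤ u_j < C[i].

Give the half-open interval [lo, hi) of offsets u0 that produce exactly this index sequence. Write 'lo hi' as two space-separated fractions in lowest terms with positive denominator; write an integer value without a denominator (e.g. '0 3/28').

2/21 5/42

C = [0, 3/7, 11/21, 13/21, 1, 1]
j=0 picked index 1: u0 ∈ [0, 3/7)
j=1 picked index 1: u0 ∈ [-1/6, 11/42)
j=2 picked index 2: u0 ∈ [2/21, 4/21)
j=3 picked index 3: u0 ∈ [1/42, 5/42)
j=4 picked index 4: u0 ∈ [-1/21, 1/3)
j=5 picked index 4: u0 ∈ [-3/14, 1/6)
intersection: [2/21, 5/42)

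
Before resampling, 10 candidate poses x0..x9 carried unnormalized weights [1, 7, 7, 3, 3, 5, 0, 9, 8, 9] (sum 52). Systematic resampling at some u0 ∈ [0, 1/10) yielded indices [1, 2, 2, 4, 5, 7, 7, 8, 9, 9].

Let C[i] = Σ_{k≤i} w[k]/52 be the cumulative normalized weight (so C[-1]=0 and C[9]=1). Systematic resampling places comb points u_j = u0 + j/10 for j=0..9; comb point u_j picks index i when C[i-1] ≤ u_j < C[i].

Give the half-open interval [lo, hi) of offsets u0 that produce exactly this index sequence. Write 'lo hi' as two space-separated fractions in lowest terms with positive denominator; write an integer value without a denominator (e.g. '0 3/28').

C = [1/52, 2/13, 15/52, 9/26, 21/52, 1/2, 1/2, 35/52, 43/52, 1]
j=0 picked index 1: u0 ∈ [1/52, 2/13)
j=1 picked index 2: u0 ∈ [7/130, 49/260)
j=2 picked index 2: u0 ∈ [-3/65, 23/260)
j=3 picked index 4: u0 ∈ [3/65, 27/260)
j=4 picked index 5: u0 ∈ [1/260, 1/10)
j=5 picked index 7: u0 ∈ [0, 9/52)
j=6 picked index 7: u0 ∈ [-1/10, 19/260)
j=7 picked index 8: u0 ∈ [-7/260, 33/260)
j=8 picked index 9: u0 ∈ [7/260, 1/5)
j=9 picked index 9: u0 ∈ [-19/260, 1/10)
intersection: [7/130, 19/260)

7/130 19/260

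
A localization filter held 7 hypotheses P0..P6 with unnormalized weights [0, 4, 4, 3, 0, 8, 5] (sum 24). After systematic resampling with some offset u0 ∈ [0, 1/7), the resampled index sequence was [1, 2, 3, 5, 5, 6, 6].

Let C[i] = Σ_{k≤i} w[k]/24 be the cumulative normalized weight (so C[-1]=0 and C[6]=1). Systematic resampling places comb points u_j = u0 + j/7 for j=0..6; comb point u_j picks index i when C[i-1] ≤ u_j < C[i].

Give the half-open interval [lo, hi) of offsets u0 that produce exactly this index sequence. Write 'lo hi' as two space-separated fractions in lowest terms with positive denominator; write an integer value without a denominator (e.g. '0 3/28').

13/168 1/7

C = [0, 1/6, 1/3, 11/24, 11/24, 19/24, 1]
j=0 picked index 1: u0 ∈ [0, 1/6)
j=1 picked index 2: u0 ∈ [1/42, 4/21)
j=2 picked index 3: u0 ∈ [1/21, 29/168)
j=3 picked index 5: u0 ∈ [5/168, 61/168)
j=4 picked index 5: u0 ∈ [-19/168, 37/168)
j=5 picked index 6: u0 ∈ [13/168, 2/7)
j=6 picked index 6: u0 ∈ [-11/168, 1/7)
intersection: [13/168, 1/7)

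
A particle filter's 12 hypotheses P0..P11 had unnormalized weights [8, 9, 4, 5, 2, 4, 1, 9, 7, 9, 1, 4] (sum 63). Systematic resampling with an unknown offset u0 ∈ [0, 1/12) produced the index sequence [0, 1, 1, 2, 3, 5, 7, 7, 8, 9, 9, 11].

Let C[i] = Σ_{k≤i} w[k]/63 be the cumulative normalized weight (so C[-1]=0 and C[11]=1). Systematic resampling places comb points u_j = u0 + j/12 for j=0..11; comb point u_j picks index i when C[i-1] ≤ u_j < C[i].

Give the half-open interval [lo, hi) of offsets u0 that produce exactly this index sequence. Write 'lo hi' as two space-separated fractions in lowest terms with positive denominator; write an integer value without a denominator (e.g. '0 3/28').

11/252 5/63

C = [8/63, 17/63, 1/3, 26/63, 4/9, 32/63, 11/21, 2/3, 7/9, 58/63, 59/63, 1]
j=0 picked index 0: u0 ∈ [0, 8/63)
j=1 picked index 1: u0 ∈ [11/252, 47/252)
j=2 picked index 1: u0 ∈ [-5/126, 13/126)
j=3 picked index 2: u0 ∈ [5/252, 1/12)
j=4 picked index 3: u0 ∈ [0, 5/63)
j=5 picked index 5: u0 ∈ [1/36, 23/252)
j=6 picked index 7: u0 ∈ [1/42, 1/6)
j=7 picked index 7: u0 ∈ [-5/84, 1/12)
j=8 picked index 8: u0 ∈ [0, 1/9)
j=9 picked index 9: u0 ∈ [1/36, 43/252)
j=10 picked index 9: u0 ∈ [-1/18, 11/126)
j=11 picked index 11: u0 ∈ [5/252, 1/12)
intersection: [11/252, 5/63)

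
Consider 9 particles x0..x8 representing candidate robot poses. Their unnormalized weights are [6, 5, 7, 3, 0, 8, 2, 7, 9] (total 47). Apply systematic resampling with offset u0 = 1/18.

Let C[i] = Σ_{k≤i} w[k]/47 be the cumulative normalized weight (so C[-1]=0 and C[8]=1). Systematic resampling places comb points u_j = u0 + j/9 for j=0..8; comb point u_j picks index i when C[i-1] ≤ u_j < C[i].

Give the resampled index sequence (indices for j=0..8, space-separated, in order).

0 1 2 3 5 5 7 8 8

C = [6/47, 11/47, 18/47, 21/47, 21/47, 29/47, 31/47, 38/47, 1]
j=0: u_0=1/18 ∈ [0, 6/47) → index 0
j=1: u_1=1/6 ∈ [6/47, 11/47) → index 1
j=2: u_2=5/18 ∈ [11/47, 18/47) → index 2
j=3: u_3=7/18 ∈ [18/47, 21/47) → index 3
j=4: u_4=1/2 ∈ [21/47, 29/47) → index 5
j=5: u_5=11/18 ∈ [21/47, 29/47) → index 5
j=6: u_6=13/18 ∈ [31/47, 38/47) → index 7
j=7: u_7=5/6 ∈ [38/47, 1) → index 8
j=8: u_8=17/18 ∈ [38/47, 1) → index 8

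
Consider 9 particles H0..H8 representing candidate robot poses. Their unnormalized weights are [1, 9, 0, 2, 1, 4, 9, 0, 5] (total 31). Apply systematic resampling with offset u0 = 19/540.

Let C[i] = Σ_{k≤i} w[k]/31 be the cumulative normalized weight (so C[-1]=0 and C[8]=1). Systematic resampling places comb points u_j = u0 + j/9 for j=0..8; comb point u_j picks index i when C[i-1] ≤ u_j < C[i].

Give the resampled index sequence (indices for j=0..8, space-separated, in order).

1 1 1 3 5 6 6 6 8

C = [1/31, 10/31, 10/31, 12/31, 13/31, 17/31, 26/31, 26/31, 1]
j=0: u_0=19/540 ∈ [1/31, 10/31) → index 1
j=1: u_1=79/540 ∈ [1/31, 10/31) → index 1
j=2: u_2=139/540 ∈ [1/31, 10/31) → index 1
j=3: u_3=199/540 ∈ [10/31, 12/31) → index 3
j=4: u_4=259/540 ∈ [13/31, 17/31) → index 5
j=5: u_5=319/540 ∈ [17/31, 26/31) → index 6
j=6: u_6=379/540 ∈ [17/31, 26/31) → index 6
j=7: u_7=439/540 ∈ [17/31, 26/31) → index 6
j=8: u_8=499/540 ∈ [26/31, 1) → index 8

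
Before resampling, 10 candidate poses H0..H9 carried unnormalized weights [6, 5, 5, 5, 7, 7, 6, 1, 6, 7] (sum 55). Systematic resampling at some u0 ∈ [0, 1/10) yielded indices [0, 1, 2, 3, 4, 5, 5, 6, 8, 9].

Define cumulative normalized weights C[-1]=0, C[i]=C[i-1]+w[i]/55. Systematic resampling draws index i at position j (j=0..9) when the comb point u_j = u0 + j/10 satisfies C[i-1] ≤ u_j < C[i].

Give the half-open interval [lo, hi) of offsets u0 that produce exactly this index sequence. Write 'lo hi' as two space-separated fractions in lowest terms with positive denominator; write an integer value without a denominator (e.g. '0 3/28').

C = [6/55, 1/5, 16/55, 21/55, 28/55, 7/11, 41/55, 42/55, 48/55, 1]
j=0 picked index 0: u0 ∈ [0, 6/55)
j=1 picked index 1: u0 ∈ [1/110, 1/10)
j=2 picked index 2: u0 ∈ [0, 1/11)
j=3 picked index 3: u0 ∈ [-1/110, 9/110)
j=4 picked index 4: u0 ∈ [-1/55, 6/55)
j=5 picked index 5: u0 ∈ [1/110, 3/22)
j=6 picked index 5: u0 ∈ [-1/11, 2/55)
j=7 picked index 6: u0 ∈ [-7/110, 1/22)
j=8 picked index 8: u0 ∈ [-2/55, 4/55)
j=9 picked index 9: u0 ∈ [-3/110, 1/10)
intersection: [1/110, 2/55)

1/110 2/55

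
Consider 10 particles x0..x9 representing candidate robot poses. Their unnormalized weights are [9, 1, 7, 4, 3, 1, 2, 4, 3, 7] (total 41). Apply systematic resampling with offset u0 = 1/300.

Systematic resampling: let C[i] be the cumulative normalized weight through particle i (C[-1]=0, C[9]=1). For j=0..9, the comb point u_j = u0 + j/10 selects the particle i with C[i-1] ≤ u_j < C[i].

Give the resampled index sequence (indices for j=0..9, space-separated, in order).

0 0 0 2 2 3 5 7 8 9

C = [9/41, 10/41, 17/41, 21/41, 24/41, 25/41, 27/41, 31/41, 34/41, 1]
j=0: u_0=1/300 ∈ [0, 9/41) → index 0
j=1: u_1=31/300 ∈ [0, 9/41) → index 0
j=2: u_2=61/300 ∈ [0, 9/41) → index 0
j=3: u_3=91/300 ∈ [10/41, 17/41) → index 2
j=4: u_4=121/300 ∈ [10/41, 17/41) → index 2
j=5: u_5=151/300 ∈ [17/41, 21/41) → index 3
j=6: u_6=181/300 ∈ [24/41, 25/41) → index 5
j=7: u_7=211/300 ∈ [27/41, 31/41) → index 7
j=8: u_8=241/300 ∈ [31/41, 34/41) → index 8
j=9: u_9=271/300 ∈ [34/41, 1) → index 9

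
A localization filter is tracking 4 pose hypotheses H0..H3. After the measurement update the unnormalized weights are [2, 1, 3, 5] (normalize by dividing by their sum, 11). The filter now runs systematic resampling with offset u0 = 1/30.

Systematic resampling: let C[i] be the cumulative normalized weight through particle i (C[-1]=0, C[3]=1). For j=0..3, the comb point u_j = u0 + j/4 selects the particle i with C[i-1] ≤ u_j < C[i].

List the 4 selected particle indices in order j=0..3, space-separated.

C = [2/11, 3/11, 6/11, 1]
j=0: u_0=1/30 ∈ [0, 2/11) → index 0
j=1: u_1=17/60 ∈ [3/11, 6/11) → index 2
j=2: u_2=8/15 ∈ [3/11, 6/11) → index 2
j=3: u_3=47/60 ∈ [6/11, 1) → index 3

0 2 2 3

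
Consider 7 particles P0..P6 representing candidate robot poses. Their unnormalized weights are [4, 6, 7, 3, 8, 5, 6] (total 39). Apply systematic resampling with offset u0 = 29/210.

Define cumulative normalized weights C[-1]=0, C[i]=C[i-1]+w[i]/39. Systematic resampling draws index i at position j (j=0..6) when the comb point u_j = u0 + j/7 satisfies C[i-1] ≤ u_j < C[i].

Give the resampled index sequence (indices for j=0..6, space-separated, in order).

C = [4/39, 10/39, 17/39, 20/39, 28/39, 11/13, 1]
j=0: u_0=29/210 ∈ [4/39, 10/39) → index 1
j=1: u_1=59/210 ∈ [10/39, 17/39) → index 2
j=2: u_2=89/210 ∈ [10/39, 17/39) → index 2
j=3: u_3=17/30 ∈ [20/39, 28/39) → index 4
j=4: u_4=149/210 ∈ [20/39, 28/39) → index 4
j=5: u_5=179/210 ∈ [11/13, 1) → index 6
j=6: u_6=209/210 ∈ [11/13, 1) → index 6

1 2 2 4 4 6 6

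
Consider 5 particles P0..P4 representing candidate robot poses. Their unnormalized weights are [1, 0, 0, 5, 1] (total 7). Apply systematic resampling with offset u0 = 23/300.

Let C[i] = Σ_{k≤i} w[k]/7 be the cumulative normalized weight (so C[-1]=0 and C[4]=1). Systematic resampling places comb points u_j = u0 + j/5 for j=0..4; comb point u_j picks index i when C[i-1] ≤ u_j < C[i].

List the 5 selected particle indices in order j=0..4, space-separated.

C = [1/7, 1/7, 1/7, 6/7, 1]
j=0: u_0=23/300 ∈ [0, 1/7) → index 0
j=1: u_1=83/300 ∈ [1/7, 6/7) → index 3
j=2: u_2=143/300 ∈ [1/7, 6/7) → index 3
j=3: u_3=203/300 ∈ [1/7, 6/7) → index 3
j=4: u_4=263/300 ∈ [6/7, 1) → index 4

0 3 3 3 4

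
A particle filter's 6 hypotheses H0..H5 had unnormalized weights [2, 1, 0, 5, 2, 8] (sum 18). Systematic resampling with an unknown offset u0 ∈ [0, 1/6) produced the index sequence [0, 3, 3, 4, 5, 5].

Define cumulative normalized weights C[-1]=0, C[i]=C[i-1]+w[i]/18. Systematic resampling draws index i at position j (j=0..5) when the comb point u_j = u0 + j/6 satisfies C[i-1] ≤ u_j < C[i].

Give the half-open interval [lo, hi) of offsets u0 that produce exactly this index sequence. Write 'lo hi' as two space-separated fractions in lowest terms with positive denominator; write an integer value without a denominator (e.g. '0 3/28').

C = [1/9, 1/6, 1/6, 4/9, 5/9, 1]
j=0 picked index 0: u0 ∈ [0, 1/9)
j=1 picked index 3: u0 ∈ [0, 5/18)
j=2 picked index 3: u0 ∈ [-1/6, 1/9)
j=3 picked index 4: u0 ∈ [-1/18, 1/18)
j=4 picked index 5: u0 ∈ [-1/9, 1/3)
j=5 picked index 5: u0 ∈ [-5/18, 1/6)
intersection: [0, 1/18)

0 1/18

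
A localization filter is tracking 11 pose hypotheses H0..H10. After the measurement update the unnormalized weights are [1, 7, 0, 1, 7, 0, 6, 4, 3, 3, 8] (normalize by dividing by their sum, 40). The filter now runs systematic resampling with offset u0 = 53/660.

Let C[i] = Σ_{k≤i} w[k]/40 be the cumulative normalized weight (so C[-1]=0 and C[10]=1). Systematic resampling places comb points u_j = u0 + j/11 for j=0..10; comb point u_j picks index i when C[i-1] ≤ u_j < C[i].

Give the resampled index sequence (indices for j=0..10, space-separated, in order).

1 1 4 4 6 6 7 8 10 10 10

C = [1/40, 1/5, 1/5, 9/40, 2/5, 2/5, 11/20, 13/20, 29/40, 4/5, 1]
j=0: u_0=53/660 ∈ [1/40, 1/5) → index 1
j=1: u_1=113/660 ∈ [1/40, 1/5) → index 1
j=2: u_2=173/660 ∈ [9/40, 2/5) → index 4
j=3: u_3=233/660 ∈ [9/40, 2/5) → index 4
j=4: u_4=293/660 ∈ [2/5, 11/20) → index 6
j=5: u_5=353/660 ∈ [2/5, 11/20) → index 6
j=6: u_6=413/660 ∈ [11/20, 13/20) → index 7
j=7: u_7=43/60 ∈ [13/20, 29/40) → index 8
j=8: u_8=533/660 ∈ [4/5, 1) → index 10
j=9: u_9=593/660 ∈ [4/5, 1) → index 10
j=10: u_10=653/660 ∈ [4/5, 1) → index 10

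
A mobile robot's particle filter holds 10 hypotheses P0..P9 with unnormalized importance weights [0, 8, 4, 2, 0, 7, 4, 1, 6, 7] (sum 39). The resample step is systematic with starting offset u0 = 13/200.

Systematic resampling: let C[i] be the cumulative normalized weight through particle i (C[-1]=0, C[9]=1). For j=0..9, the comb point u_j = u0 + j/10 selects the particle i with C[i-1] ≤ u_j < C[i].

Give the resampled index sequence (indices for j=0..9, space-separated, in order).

1 1 2 5 5 6 7 8 9 9

C = [0, 8/39, 4/13, 14/39, 14/39, 7/13, 25/39, 2/3, 32/39, 1]
j=0: u_0=13/200 ∈ [0, 8/39) → index 1
j=1: u_1=33/200 ∈ [0, 8/39) → index 1
j=2: u_2=53/200 ∈ [8/39, 4/13) → index 2
j=3: u_3=73/200 ∈ [14/39, 7/13) → index 5
j=4: u_4=93/200 ∈ [14/39, 7/13) → index 5
j=5: u_5=113/200 ∈ [7/13, 25/39) → index 6
j=6: u_6=133/200 ∈ [25/39, 2/3) → index 7
j=7: u_7=153/200 ∈ [2/3, 32/39) → index 8
j=8: u_8=173/200 ∈ [32/39, 1) → index 9
j=9: u_9=193/200 ∈ [32/39, 1) → index 9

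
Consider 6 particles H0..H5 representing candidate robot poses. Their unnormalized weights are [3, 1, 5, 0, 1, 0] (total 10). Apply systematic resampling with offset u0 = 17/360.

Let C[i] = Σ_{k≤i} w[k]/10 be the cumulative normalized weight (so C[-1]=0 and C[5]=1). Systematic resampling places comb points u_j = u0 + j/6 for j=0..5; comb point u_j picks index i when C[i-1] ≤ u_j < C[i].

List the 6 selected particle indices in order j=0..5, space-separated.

0 0 1 2 2 2

C = [3/10, 2/5, 9/10, 9/10, 1, 1]
j=0: u_0=17/360 ∈ [0, 3/10) → index 0
j=1: u_1=77/360 ∈ [0, 3/10) → index 0
j=2: u_2=137/360 ∈ [3/10, 2/5) → index 1
j=3: u_3=197/360 ∈ [2/5, 9/10) → index 2
j=4: u_4=257/360 ∈ [2/5, 9/10) → index 2
j=5: u_5=317/360 ∈ [2/5, 9/10) → index 2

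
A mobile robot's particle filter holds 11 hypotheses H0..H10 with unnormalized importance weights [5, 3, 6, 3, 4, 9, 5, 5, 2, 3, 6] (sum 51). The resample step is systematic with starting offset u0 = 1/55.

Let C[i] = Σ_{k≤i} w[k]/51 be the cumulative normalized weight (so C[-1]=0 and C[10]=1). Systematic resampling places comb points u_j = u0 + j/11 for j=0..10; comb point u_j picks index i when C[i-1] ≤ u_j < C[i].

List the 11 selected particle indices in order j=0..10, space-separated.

0 1 2 3 4 5 5 6 7 9 10

C = [5/51, 8/51, 14/51, 1/3, 7/17, 10/17, 35/51, 40/51, 14/17, 15/17, 1]
j=0: u_0=1/55 ∈ [0, 5/51) → index 0
j=1: u_1=6/55 ∈ [5/51, 8/51) → index 1
j=2: u_2=1/5 ∈ [8/51, 14/51) → index 2
j=3: u_3=16/55 ∈ [14/51, 1/3) → index 3
j=4: u_4=21/55 ∈ [1/3, 7/17) → index 4
j=5: u_5=26/55 ∈ [7/17, 10/17) → index 5
j=6: u_6=31/55 ∈ [7/17, 10/17) → index 5
j=7: u_7=36/55 ∈ [10/17, 35/51) → index 6
j=8: u_8=41/55 ∈ [35/51, 40/51) → index 7
j=9: u_9=46/55 ∈ [14/17, 15/17) → index 9
j=10: u_10=51/55 ∈ [15/17, 1) → index 10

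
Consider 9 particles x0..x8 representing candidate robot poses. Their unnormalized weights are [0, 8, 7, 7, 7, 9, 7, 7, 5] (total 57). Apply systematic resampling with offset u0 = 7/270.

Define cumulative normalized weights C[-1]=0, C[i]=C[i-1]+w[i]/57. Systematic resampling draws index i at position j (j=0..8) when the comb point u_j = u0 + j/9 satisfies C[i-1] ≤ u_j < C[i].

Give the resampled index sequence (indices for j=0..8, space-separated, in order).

C = [0, 8/57, 5/19, 22/57, 29/57, 2/3, 15/19, 52/57, 1]
j=0: u_0=7/270 ∈ [0, 8/57) → index 1
j=1: u_1=37/270 ∈ [0, 8/57) → index 1
j=2: u_2=67/270 ∈ [8/57, 5/19) → index 2
j=3: u_3=97/270 ∈ [5/19, 22/57) → index 3
j=4: u_4=127/270 ∈ [22/57, 29/57) → index 4
j=5: u_5=157/270 ∈ [29/57, 2/3) → index 5
j=6: u_6=187/270 ∈ [2/3, 15/19) → index 6
j=7: u_7=217/270 ∈ [15/19, 52/57) → index 7
j=8: u_8=247/270 ∈ [52/57, 1) → index 8

1 1 2 3 4 5 6 7 8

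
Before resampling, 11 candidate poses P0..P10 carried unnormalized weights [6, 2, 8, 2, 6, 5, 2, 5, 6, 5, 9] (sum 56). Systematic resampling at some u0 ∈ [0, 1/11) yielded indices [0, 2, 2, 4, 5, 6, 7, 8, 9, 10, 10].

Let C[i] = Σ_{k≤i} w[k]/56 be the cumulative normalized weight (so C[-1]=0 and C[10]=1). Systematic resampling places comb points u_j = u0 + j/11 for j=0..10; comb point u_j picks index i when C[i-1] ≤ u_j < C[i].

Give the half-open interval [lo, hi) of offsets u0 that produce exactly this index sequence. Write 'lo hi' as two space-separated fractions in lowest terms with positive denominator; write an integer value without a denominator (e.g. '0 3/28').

5/77 1/11

C = [3/28, 1/7, 2/7, 9/28, 3/7, 29/56, 31/56, 9/14, 3/4, 47/56, 1]
j=0 picked index 0: u0 ∈ [0, 3/28)
j=1 picked index 2: u0 ∈ [4/77, 15/77)
j=2 picked index 2: u0 ∈ [-3/77, 8/77)
j=3 picked index 4: u0 ∈ [15/308, 12/77)
j=4 picked index 5: u0 ∈ [5/77, 95/616)
j=5 picked index 6: u0 ∈ [39/616, 61/616)
j=6 picked index 7: u0 ∈ [5/616, 15/154)
j=7 picked index 8: u0 ∈ [1/154, 5/44)
j=8 picked index 9: u0 ∈ [1/44, 69/616)
j=9 picked index 10: u0 ∈ [13/616, 2/11)
j=10 picked index 10: u0 ∈ [-43/616, 1/11)
intersection: [5/77, 1/11)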